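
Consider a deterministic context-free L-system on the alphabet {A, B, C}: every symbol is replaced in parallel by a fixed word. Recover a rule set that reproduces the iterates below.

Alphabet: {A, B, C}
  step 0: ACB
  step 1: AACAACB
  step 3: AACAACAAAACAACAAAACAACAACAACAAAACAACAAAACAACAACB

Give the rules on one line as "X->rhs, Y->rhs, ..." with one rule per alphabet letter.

  step 0 ⇒ step 1: ACB ⇒ AAC·AA·CB
    A ↦ AAC
    B ↦ CB
    C ↦ AA

A->AAC, B->CB, C->AA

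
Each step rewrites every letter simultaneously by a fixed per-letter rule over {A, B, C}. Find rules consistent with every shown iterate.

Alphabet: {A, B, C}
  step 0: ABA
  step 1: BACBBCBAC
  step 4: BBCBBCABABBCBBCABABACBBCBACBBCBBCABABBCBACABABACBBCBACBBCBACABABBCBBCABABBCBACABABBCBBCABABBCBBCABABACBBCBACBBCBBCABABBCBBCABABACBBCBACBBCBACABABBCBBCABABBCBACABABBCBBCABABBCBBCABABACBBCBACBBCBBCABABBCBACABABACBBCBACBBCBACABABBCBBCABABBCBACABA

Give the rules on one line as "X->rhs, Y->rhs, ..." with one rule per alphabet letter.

  step 0 ⇒ step 1: ABA ⇒ BAC·BBC·BAC
    A ↦ BAC
    B ↦ BBC
    C ↦ ABA  (constrained at step 1)

A->BAC, B->BBC, C->ABA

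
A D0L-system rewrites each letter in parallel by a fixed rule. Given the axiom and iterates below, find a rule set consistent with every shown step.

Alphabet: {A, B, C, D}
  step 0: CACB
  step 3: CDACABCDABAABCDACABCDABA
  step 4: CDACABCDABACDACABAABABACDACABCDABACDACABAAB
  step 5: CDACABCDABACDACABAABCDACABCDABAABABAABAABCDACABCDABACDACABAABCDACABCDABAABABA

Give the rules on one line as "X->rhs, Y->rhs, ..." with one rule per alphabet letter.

  step 4 ⇒ step 5: CDACABCDABACDACABAABABACDACABCDABACDACABAAB ⇒ CD·AC·AB·CD·AB·A·CD·AC·AB·A·AB·CD·AC·AB·CD·AB·A·AB·AB·A·AB·A·AB·CD·AC·AB·CD·AB·A·CD·AC·AB·A·AB·CD·AC·AB·CD·AB·A·AB·AB·A
    A ↦ AB
    B ↦ A
    C ↦ CD
    D ↦ AC

A->AB, B->A, C->CD, D->AC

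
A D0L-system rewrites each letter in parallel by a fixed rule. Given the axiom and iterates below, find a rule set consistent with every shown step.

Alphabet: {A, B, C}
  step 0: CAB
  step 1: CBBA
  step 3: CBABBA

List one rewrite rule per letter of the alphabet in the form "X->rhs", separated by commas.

  step 0 ⇒ step 1: CAB ⇒ CB·B·A
    A ↦ B
    B ↦ A
    C ↦ CB

A->B, B->A, C->CB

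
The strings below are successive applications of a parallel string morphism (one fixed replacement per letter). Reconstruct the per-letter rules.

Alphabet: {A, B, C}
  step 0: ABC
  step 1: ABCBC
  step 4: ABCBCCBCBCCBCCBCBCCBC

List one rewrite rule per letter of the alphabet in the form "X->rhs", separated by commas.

A->AB, B->C, C->BC

  step 0 ⇒ step 1: ABC ⇒ AB·C·BC
    A ↦ AB
    B ↦ C
    C ↦ BC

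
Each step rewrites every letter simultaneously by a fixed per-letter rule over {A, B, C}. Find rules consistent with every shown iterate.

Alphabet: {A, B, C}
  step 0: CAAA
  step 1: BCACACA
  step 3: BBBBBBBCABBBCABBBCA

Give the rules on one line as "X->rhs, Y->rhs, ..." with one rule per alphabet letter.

  step 0 ⇒ step 1: CAAA ⇒ B·CA·CA·CA
    A ↦ CA
    C ↦ B
    B ↦ BB  (constrained at step 1)

A->CA, B->BB, C->B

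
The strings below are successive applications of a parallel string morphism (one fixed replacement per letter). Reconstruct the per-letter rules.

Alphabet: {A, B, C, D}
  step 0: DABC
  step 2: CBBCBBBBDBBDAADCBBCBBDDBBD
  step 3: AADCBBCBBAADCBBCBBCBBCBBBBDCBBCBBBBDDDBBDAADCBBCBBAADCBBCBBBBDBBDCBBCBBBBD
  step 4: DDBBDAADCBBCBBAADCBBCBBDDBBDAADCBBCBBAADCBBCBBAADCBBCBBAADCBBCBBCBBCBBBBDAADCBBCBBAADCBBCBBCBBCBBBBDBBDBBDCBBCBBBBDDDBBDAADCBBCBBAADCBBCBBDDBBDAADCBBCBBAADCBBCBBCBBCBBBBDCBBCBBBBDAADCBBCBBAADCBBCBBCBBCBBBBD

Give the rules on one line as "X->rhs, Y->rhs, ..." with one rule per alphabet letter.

A->D, B->CBB, C->AAD, D->BBD

  step 3 ⇒ step 4: AADCBBCBBAADCBBCBBCBBCBBBBDCBBCBBBBDDDBBDAADCBBCBBAADCBBCBBBBDBBDCBBCBBBBD ⇒ D·D·BBD·AAD·CBB·CBB·AAD·CBB·CBB·D·D·BBD·AAD·CBB·CBB·AAD·CBB·CBB·AAD·CBB·CBB·AAD·CBB·CBB·CBB·CBB·BBD·AAD·CBB·CBB·AAD·CBB·CBB·CBB·CBB·BBD·BBD·BBD·CBB·CBB·BBD·D·D·BBD·AAD·CBB·CBB·AAD·CBB·CBB·D·D·BBD·AAD·CBB·CBB·AAD·CBB·CBB·CBB·CBB·BBD·CBB·CBB·BBD·AAD·CBB·CBB·AAD·CBB·CBB·CBB·CBB·BBD
    A ↦ D
    B ↦ CBB
    C ↦ AAD
    D ↦ BBD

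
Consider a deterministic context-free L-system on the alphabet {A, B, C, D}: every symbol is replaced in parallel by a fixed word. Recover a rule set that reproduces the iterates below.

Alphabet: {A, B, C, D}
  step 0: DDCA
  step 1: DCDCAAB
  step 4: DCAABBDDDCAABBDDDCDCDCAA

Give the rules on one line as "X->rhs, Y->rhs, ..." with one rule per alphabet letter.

  step 0 ⇒ step 1: DDCA ⇒ DC·DC·AA·B
    A ↦ B
    C ↦ AA
    D ↦ DC
    B ↦ D  (constrained at step 1)

A->B, B->D, C->AA, D->DC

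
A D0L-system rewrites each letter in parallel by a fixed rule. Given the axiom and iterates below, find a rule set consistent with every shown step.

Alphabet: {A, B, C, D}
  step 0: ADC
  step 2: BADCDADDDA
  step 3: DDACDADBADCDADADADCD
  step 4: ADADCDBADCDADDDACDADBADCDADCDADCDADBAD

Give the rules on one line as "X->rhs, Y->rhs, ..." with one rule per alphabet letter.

A->CD, B->DDA, C->B, D->AD

  step 3 ⇒ step 4: DDACDADBADCDADADADCD ⇒ AD·AD·CD·B·AD·CD·AD·DDA·CD·AD·B·AD·CD·AD·CD·AD·CD·AD·B·AD
    A ↦ CD
    B ↦ DDA
    C ↦ B
    D ↦ AD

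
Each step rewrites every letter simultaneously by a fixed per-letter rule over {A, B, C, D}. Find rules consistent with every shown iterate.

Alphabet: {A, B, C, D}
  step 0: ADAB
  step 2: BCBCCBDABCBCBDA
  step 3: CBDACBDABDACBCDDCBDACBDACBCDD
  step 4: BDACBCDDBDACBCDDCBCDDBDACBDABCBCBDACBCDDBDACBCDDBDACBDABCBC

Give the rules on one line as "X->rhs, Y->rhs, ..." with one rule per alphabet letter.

  step 3 ⇒ step 4: CBDACBDABDACBCDDCBDACBDACBCDD ⇒ BDA·C·BC·DD·BDA·C·BC·DD·C·BC·DD·BDA·C·BDA·BC·BC·BDA·C·BC·DD·BDA·C·BC·DD·BDA·C·BDA·BC·BC
    A ↦ DD
    B ↦ C
    C ↦ BDA
    D ↦ BC

A->DD, B->C, C->BDA, D->BC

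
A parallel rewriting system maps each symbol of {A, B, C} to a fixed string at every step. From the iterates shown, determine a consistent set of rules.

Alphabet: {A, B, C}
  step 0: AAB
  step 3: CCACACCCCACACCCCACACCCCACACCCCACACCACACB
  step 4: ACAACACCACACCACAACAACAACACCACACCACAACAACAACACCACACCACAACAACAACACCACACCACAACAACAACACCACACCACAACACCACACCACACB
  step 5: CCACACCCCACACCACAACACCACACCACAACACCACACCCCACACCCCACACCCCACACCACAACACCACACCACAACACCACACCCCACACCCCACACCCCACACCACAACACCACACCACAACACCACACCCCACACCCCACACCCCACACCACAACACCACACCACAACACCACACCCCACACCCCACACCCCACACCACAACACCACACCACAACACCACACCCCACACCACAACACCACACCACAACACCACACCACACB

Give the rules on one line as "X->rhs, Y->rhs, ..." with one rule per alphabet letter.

A->CC, B->CB, C->ACA

  step 4 ⇒ step 5: ACAACACCACACCACAACAACAACACCACACCACAACAACAACACCACACCACAACAACAACACCACACCACAACAACAACACCACACCACAACACCACACCACACB ⇒ CC·ACA·CC·CC·ACA·CC·ACA·ACA·CC·ACA·CC·ACA·ACA·CC·ACA·CC·CC·ACA·CC·CC·ACA·CC·CC·ACA·CC·ACA·ACA·CC·ACA·CC·ACA·ACA·CC·ACA·CC·CC·ACA·CC·CC·ACA·CC·CC·ACA·CC·ACA·ACA·CC·ACA·CC·ACA·ACA·CC·ACA·CC·CC·ACA·CC·CC·ACA·CC·CC·ACA·CC·ACA·ACA·CC·ACA·CC·ACA·ACA·CC·ACA·CC·CC·ACA·CC·CC·ACA·CC·CC·ACA·CC·ACA·ACA·CC·ACA·CC·ACA·ACA·CC·ACA·CC·CC·ACA·CC·ACA·ACA·CC·ACA·CC·ACA·ACA·CC·ACA·CC·ACA·CB
    A ↦ CC
    B ↦ CB
    C ↦ ACA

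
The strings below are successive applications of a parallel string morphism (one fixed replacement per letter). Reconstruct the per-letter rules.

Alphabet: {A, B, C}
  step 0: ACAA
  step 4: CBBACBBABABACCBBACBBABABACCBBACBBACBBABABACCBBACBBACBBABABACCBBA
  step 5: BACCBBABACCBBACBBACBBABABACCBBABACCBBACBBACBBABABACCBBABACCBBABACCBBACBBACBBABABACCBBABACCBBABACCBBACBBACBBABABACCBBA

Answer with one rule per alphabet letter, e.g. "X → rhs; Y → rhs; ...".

  step 4 ⇒ step 5: CBBACBBABABACCBBACBBABABACCBBACBBACBBABABACCBBACBBACBBABABACCBBA ⇒ BA·C·C·BBA·BA·C·C·BBA·C·BBA·C·BBA·BA·BA·C·C·BBA·BA·C·C·BBA·C·BBA·C·BBA·BA·BA·C·C·BBA·BA·C·C·BBA·BA·C·C·BBA·C·BBA·C·BBA·BA·BA·C·C·BBA·BA·C·C·BBA·BA·C·C·BBA·C·BBA·C·BBA·BA·BA·C·C·BBA
    A ↦ BBA
    B ↦ C
    C ↦ BA

A->BBA, B->C, C->BA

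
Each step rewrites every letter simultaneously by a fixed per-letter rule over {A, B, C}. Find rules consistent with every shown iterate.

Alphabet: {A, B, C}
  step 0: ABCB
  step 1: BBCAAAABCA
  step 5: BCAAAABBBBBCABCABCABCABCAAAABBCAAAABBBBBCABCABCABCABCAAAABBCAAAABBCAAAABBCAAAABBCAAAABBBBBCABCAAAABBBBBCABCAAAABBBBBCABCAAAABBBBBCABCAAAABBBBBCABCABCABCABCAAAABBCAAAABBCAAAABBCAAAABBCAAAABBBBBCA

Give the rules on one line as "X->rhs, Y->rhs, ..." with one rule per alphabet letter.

A->B, B->BCA, C->AAA

  step 0 ⇒ step 1: ABCB ⇒ B·BCA·AAA·BCA
    A ↦ B
    B ↦ BCA
    C ↦ AAA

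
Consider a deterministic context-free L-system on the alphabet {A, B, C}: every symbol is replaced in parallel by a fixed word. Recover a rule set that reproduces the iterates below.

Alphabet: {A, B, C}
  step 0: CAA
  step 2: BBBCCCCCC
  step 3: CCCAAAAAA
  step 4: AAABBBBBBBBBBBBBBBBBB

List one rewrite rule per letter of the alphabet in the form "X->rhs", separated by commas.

  step 3 ⇒ step 4: CCCAAAAAA ⇒ A·A·A·BBB·BBB·BBB·BBB·BBB·BBB
    A ↦ BBB
    C ↦ A
  step 2 ⇒ step 3: BBBCCCCCC ⇒ C·C·C·A·A·A·A·A·A
    B ↦ C

A->BBB, B->C, C->A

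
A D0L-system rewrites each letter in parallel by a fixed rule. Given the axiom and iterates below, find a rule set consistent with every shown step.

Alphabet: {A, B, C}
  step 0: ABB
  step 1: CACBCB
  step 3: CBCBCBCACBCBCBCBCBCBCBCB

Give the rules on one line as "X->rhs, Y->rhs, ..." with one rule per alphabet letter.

A->CA, B->CB, C->CB

  step 0 ⇒ step 1: ABB ⇒ CA·CB·CB
    A ↦ CA
    B ↦ CB
    C ↦ CB  (constrained at step 1)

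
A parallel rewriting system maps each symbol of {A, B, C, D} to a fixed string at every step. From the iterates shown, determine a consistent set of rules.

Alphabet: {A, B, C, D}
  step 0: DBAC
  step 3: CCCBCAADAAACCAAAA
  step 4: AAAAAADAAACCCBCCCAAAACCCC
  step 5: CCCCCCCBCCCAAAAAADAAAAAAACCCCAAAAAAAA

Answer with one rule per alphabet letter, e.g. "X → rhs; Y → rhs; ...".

A->C, B->DA, C->AA, D->CB

  step 4 ⇒ step 5: AAAAAADAAACCCBCCCAAAACCCC ⇒ C·C·C·C·C·C·CB·C·C·C·AA·AA·AA·DA·AA·AA·AA·C·C·C·C·AA·AA·AA·AA
    A ↦ C
    B ↦ DA
    C ↦ AA
    D ↦ CB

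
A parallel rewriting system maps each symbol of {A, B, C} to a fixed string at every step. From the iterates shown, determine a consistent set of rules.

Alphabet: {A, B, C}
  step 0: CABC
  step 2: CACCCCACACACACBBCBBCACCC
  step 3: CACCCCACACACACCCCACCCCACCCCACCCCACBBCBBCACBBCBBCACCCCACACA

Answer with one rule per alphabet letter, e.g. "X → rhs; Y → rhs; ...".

A->CCC, B->CBB, C->CA

  step 2 ⇒ step 3: CACCCCACACACACBBCBBCACCC ⇒ CA·CCC·CA·CA·CA·CA·CCC·CA·CCC·CA·CCC·CA·CCC·CA·CBB·CBB·CA·CBB·CBB·CA·CCC·CA·CA·CA
    A ↦ CCC
    B ↦ CBB
    C ↦ CA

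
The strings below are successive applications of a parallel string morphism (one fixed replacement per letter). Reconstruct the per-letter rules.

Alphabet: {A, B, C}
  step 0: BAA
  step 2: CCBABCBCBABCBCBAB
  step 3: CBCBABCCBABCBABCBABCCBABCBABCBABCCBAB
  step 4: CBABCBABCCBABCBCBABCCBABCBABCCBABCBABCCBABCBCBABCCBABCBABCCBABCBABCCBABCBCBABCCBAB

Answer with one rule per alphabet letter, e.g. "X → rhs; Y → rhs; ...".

A->CCB, B->AB, C->CB

  step 3 ⇒ step 4: CBCBABCCBABCBABCBABCCBABCBABCBABCCBAB ⇒ CB·AB·CB·AB·CCB·AB·CB·CB·AB·CCB·AB·CB·AB·CCB·AB·CB·AB·CCB·AB·CB·CB·AB·CCB·AB·CB·AB·CCB·AB·CB·AB·CCB·AB·CB·CB·AB·CCB·AB
    A ↦ CCB
    B ↦ AB
    C ↦ CB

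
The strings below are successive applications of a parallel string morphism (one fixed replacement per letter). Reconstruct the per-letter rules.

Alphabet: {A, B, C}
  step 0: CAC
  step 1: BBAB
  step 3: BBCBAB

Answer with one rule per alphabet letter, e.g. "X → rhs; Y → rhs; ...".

  step 0 ⇒ step 1: CAC ⇒ B·BA·B
    A ↦ BA
    C ↦ B
    B ↦ C  (constrained at step 1)

A->BA, B->C, C->B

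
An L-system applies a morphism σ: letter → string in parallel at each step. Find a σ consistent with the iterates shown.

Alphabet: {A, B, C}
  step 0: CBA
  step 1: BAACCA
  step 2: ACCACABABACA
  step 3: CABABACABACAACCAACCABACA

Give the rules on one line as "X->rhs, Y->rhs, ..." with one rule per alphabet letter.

A->CA, B->AC, C->BA

  step 2 ⇒ step 3: ACCACABABACA ⇒ CA·BA·BA·CA·BA·CA·AC·CA·AC·CA·BA·CA
    A ↦ CA
    B ↦ AC
    C ↦ BA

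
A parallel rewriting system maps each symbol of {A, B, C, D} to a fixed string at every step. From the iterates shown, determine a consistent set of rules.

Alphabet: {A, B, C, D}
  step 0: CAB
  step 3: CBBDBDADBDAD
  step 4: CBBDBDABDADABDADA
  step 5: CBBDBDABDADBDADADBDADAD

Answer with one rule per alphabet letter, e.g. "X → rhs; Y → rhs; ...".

A->D, B->BD, C->CB, D->A

  step 4 ⇒ step 5: CBBDBDABDADABDADA ⇒ CB·BD·BD·A·BD·A·D·BD·A·D·A·D·BD·A·D·A·D
    A ↦ D
    B ↦ BD
    C ↦ CB
    D ↦ A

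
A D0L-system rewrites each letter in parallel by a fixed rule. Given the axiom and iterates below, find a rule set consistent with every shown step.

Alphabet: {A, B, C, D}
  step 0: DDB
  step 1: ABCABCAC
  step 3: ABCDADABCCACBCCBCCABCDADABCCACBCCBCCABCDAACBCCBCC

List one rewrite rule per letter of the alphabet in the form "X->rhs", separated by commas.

A->DA, B->AC, C->BCC, D->ABC

  step 0 ⇒ step 1: DDB ⇒ ABC·ABC·AC
    B ↦ AC
    D ↦ ABC
    A ↦ DA  (constrained at step 1)
    C ↦ BCC  (constrained at step 1)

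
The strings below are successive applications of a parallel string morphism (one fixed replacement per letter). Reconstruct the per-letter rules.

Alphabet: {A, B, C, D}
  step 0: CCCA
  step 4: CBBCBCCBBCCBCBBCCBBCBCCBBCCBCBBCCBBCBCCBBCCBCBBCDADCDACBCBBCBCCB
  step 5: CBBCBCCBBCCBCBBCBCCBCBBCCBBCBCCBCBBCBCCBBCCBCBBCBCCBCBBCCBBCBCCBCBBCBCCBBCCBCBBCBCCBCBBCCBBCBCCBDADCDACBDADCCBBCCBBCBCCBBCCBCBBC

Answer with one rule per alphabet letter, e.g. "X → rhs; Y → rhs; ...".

A->DC, B->BC, C->CB, D->DA

  step 4 ⇒ step 5: CBBCBCCBBCCBCBBCCBBCBCCBBCCBCBBCCBBCBCCBBCCBCBBCDADCDACBCBBCBCCB ⇒ CB·BC·BC·CB·BC·CB·CB·BC·BC·CB·CB·BC·CB·BC·BC·CB·CB·BC·BC·CB·BC·CB·CB·BC·BC·CB·CB·BC·CB·BC·BC·CB·CB·BC·BC·CB·BC·CB·CB·BC·BC·CB·CB·BC·CB·BC·BC·CB·DA·DC·DA·CB·DA·DC·CB·BC·CB·BC·BC·CB·BC·CB·CB·BC
    A ↦ DC
    B ↦ BC
    C ↦ CB
    D ↦ DA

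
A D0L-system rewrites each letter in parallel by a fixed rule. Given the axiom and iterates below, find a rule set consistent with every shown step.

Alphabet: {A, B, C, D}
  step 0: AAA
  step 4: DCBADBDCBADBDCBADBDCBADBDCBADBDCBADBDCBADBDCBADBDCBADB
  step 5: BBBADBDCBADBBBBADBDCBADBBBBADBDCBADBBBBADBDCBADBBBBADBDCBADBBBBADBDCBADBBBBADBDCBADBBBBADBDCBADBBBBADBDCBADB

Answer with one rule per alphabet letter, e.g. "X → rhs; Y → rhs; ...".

A->DC, B->ADB, C->BB, D->B

  step 4 ⇒ step 5: DCBADBDCBADBDCBADBDCBADBDCBADBDCBADBDCBADBDCBADBDCBADB ⇒ B·BB·ADB·DC·B·ADB·B·BB·ADB·DC·B·ADB·B·BB·ADB·DC·B·ADB·B·BB·ADB·DC·B·ADB·B·BB·ADB·DC·B·ADB·B·BB·ADB·DC·B·ADB·B·BB·ADB·DC·B·ADB·B·BB·ADB·DC·B·ADB·B·BB·ADB·DC·B·ADB
    A ↦ DC
    B ↦ ADB
    C ↦ BB
    D ↦ B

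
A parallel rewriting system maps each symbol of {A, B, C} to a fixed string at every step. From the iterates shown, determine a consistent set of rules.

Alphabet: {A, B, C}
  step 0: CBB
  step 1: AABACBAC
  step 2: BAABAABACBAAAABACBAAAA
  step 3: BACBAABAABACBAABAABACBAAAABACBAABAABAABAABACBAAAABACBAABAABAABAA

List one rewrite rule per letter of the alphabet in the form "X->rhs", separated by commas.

A->BAA, B->BAC, C->AA

  step 2 ⇒ step 3: BAABAABACBAAAABACBAAAA ⇒ BAC·BAA·BAA·BAC·BAA·BAA·BAC·BAA·AA·BAC·BAA·BAA·BAA·BAA·BAC·BAA·AA·BAC·BAA·BAA·BAA·BAA
    A ↦ BAA
    B ↦ BAC
    C ↦ AA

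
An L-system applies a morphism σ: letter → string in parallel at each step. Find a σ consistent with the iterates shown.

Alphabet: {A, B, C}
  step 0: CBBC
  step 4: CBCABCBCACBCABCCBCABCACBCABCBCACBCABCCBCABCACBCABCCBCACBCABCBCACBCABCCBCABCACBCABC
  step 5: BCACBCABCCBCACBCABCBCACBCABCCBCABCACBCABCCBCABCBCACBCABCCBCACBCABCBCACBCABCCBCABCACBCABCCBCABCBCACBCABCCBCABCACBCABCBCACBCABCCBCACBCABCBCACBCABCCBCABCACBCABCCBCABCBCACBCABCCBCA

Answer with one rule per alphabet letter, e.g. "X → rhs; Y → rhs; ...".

  step 4 ⇒ step 5: CBCABCBCACBCABCCBCABCACBCABCBCACBCABCCBCABCACBCABCCBCACBCABCBCACBCABCCBCABCACBCABC ⇒ BCA·C·BCA·BC·C·BCA·C·BCA·BC·BCA·C·BCA·BC·C·BCA·BCA·C·BCA·BC·C·BCA·BC·BCA·C·BCA·BC·C·BCA·C·BCA·BC·BCA·C·BCA·BC·C·BCA·BCA·C·BCA·BC·C·BCA·BC·BCA·C·BCA·BC·C·BCA·BCA·C·BCA·BC·BCA·C·BCA·BC·C·BCA·C·BCA·BC·BCA·C·BCA·BC·C·BCA·BCA·C·BCA·BC·C·BCA·BC·BCA·C·BCA·BC·C·BCA
    A ↦ BC
    B ↦ C
    C ↦ BCA

A->BC, B->C, C->BCA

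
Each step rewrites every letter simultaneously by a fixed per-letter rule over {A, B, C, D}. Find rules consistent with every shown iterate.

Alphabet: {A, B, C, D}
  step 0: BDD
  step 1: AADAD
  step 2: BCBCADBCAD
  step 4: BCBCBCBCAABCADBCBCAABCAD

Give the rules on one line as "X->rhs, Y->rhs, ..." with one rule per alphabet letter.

A->BC, B->A, C->A, D->AD

  step 1 ⇒ step 2: AADAD ⇒ BC·BC·AD·BC·AD
    A ↦ BC
    D ↦ AD
  step 0 ⇒ step 1: BDD ⇒ A·AD·AD
    B ↦ A
    C ↦ A  (constrained at step 2)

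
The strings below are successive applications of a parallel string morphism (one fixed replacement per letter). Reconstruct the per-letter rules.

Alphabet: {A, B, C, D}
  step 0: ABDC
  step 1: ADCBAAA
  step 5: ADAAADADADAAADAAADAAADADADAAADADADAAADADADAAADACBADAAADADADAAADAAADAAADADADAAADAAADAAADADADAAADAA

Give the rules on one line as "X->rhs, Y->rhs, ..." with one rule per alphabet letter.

A->AD, B->CB, C->A, D->AA

  step 0 ⇒ step 1: ABDC ⇒ AD·CB·AA·A
    A ↦ AD
    B ↦ CB
    C ↦ A
    D ↦ AA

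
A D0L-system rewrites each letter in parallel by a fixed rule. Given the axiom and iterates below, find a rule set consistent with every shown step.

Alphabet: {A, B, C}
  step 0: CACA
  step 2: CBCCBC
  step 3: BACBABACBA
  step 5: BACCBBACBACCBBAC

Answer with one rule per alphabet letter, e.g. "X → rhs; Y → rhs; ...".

  step 2 ⇒ step 3: CBCCBC ⇒ BA·C·BA·BA·C·BA
    B ↦ C
    C ↦ BA
    A ↦ B  (constrained at step 0)

A->B, B->C, C->BA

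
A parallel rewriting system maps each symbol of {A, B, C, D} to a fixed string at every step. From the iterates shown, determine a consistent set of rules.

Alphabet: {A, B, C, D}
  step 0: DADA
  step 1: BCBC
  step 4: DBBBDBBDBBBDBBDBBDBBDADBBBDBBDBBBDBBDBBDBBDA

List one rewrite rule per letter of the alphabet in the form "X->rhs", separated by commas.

  step 0 ⇒ step 1: DADA ⇒ B·C·B·C
    A ↦ C
    D ↦ B
    B ↦ DBB  (constrained at step 1)
    C ↦ DA  (constrained at step 1)

A->C, B->DBB, C->DA, D->B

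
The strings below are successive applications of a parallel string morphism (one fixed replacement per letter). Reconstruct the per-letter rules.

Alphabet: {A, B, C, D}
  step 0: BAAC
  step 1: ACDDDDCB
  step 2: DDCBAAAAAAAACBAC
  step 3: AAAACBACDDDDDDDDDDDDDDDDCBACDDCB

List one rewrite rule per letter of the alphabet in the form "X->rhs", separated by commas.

A->DD, B->AC, C->CB, D->AA

  step 2 ⇒ step 3: DDCBAAAAAAAACBAC ⇒ AA·AA·CB·AC·DD·DD·DD·DD·DD·DD·DD·DD·CB·AC·DD·CB
    A ↦ DD
    B ↦ AC
    C ↦ CB
    D ↦ AA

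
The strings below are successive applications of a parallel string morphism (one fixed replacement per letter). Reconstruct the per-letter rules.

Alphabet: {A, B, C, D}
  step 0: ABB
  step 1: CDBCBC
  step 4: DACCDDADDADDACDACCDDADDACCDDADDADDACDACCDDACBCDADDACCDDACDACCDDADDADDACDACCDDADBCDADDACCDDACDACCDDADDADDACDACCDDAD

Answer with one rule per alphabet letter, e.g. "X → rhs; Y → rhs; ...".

A->CD, B->BC, C->DAD, D->DAC

  step 0 ⇒ step 1: ABB ⇒ CD·BC·BC
    A ↦ CD
    B ↦ BC
    C ↦ DAD  (constrained at step 1)
    D ↦ DAC  (constrained at step 1)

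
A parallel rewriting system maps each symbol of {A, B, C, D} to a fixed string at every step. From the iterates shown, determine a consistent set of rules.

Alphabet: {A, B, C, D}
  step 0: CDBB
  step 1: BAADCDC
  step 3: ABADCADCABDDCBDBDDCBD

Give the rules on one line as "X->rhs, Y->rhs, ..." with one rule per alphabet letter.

  step 0 ⇒ step 1: CDBB ⇒ BA·A·DC·DC
    B ↦ DC
    C ↦ BA
    D ↦ A
    A ↦ BD  (constrained at step 1)

A->BD, B->DC, C->BA, D->A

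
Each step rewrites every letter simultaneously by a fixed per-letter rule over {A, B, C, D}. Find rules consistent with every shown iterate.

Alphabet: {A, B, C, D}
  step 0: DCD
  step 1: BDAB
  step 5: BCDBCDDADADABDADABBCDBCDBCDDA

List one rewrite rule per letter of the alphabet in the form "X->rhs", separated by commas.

  step 0 ⇒ step 1: DCD ⇒ B·DA·B
    C ↦ DA
    D ↦ B
    A ↦ CD  (constrained at step 1)
    B ↦ DA  (constrained at step 1)

A->CD, B->DA, C->DA, D->B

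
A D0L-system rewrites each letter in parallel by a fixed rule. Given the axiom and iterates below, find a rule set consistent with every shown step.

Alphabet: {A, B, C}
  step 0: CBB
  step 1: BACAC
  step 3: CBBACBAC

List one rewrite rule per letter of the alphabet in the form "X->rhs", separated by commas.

  step 0 ⇒ step 1: CBB ⇒ B·AC·AC
    B ↦ AC
    C ↦ B
    A ↦ C  (constrained at step 1)

A->C, B->AC, C->B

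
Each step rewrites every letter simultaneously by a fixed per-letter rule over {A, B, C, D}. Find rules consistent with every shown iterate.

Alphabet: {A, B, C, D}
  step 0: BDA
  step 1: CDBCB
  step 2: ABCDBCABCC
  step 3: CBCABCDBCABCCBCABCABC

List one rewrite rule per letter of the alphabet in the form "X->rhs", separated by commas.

  step 2 ⇒ step 3: ABCDBCABCC ⇒ CB·C·ABC·DB·C·ABC·CB·C·ABC·ABC
    A ↦ CB
    B ↦ C
    C ↦ ABC
    D ↦ DB

A->CB, B->C, C->ABC, D->DB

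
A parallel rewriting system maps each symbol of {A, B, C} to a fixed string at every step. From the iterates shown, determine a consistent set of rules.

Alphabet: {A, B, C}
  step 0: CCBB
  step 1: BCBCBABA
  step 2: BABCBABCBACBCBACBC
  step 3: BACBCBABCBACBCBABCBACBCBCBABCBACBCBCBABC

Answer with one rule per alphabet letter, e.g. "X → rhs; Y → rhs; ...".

A->CBC, B->BA, C->BC

  step 2 ⇒ step 3: BABCBABCBACBCBACBC ⇒ BA·CBC·BA·BC·BA·CBC·BA·BC·BA·CBC·BC·BA·BC·BA·CBC·BC·BA·BC
    A ↦ CBC
    B ↦ BA
    C ↦ BC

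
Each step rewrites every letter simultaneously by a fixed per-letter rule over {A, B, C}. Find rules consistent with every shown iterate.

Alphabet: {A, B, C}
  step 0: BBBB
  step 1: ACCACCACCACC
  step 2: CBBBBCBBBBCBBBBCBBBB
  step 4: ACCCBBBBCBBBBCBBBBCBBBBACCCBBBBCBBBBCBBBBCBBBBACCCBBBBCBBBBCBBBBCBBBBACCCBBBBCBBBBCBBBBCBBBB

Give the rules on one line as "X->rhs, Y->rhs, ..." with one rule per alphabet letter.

  step 1 ⇒ step 2: ACCACCACCACC ⇒ CBB·B·B·CBB·B·B·CBB·B·B·CBB·B·B
    A ↦ CBB
    C ↦ B
  step 0 ⇒ step 1: BBBB ⇒ ACC·ACC·ACC·ACC
    B ↦ ACC

A->CBB, B->ACC, C->B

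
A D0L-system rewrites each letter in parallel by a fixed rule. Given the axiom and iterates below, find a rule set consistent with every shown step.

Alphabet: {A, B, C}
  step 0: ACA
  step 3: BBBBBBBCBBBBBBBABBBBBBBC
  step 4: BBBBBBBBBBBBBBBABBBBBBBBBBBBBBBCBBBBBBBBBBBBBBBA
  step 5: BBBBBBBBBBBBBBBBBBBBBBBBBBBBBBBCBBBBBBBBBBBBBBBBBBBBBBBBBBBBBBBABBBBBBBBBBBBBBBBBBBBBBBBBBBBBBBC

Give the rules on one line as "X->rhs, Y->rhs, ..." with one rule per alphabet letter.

A->BC, B->BB, C->BA

  step 4 ⇒ step 5: BBBBBBBBBBBBBBBABBBBBBBBBBBBBBBCBBBBBBBBBBBBBBBA ⇒ BB·BB·BB·BB·BB·BB·BB·BB·BB·BB·BB·BB·BB·BB·BB·BC·BB·BB·BB·BB·BB·BB·BB·BB·BB·BB·BB·BB·BB·BB·BB·BA·BB·BB·BB·BB·BB·BB·BB·BB·BB·BB·BB·BB·BB·BB·BB·BC
    A ↦ BC
    B ↦ BB
    C ↦ BA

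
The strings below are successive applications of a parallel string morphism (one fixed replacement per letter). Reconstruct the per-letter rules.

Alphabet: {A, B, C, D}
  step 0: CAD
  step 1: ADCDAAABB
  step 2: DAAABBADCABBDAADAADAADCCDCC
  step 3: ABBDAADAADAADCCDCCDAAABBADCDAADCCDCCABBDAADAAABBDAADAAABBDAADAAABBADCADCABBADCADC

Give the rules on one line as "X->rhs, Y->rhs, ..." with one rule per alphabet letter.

  step 2 ⇒ step 3: DAAABBADCABBDAADAADAADCCDCC ⇒ ABB·DAA·DAA·DAA·DCC·DCC·DAA·ABB·ADC·DAA·DCC·DCC·ABB·DAA·DAA·ABB·DAA·DAA·ABB·DAA·DAA·ABB·ADC·ADC·ABB·ADC·ADC
    A ↦ DAA
    B ↦ DCC
    C ↦ ADC
    D ↦ ABB

A->DAA, B->DCC, C->ADC, D->ABB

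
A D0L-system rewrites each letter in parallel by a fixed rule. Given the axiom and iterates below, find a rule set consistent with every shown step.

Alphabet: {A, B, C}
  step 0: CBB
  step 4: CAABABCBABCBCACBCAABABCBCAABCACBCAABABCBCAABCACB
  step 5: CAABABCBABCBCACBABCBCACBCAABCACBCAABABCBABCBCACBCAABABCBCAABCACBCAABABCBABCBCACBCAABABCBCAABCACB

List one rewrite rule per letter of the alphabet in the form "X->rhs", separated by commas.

  step 4 ⇒ step 5: CAABABCBABCBCACBCAABABCBCAABCACBCAABABCBCAABCACB ⇒ CA·AB·AB·CB·AB·CB·CA·CB·AB·CB·CA·CB·CA·AB·CA·CB·CA·AB·AB·CB·AB·CB·CA·CB·CA·AB·AB·CB·CA·AB·CA·CB·CA·AB·AB·CB·AB·CB·CA·CB·CA·AB·AB·CB·CA·AB·CA·CB
    A ↦ AB
    B ↦ CB
    C ↦ CA

A->AB, B->CB, C->CA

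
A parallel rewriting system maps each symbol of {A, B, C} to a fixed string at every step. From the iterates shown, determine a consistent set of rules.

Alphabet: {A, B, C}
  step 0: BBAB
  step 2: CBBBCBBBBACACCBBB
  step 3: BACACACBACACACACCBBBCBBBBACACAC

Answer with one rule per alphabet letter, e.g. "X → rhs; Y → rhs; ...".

A->CBB, B->AC, C->B

  step 2 ⇒ step 3: CBBBCBBBBACACCBBB ⇒ B·AC·AC·AC·B·AC·AC·AC·AC·CBB·B·CBB·B·B·AC·AC·AC
    A ↦ CBB
    B ↦ AC
    C ↦ B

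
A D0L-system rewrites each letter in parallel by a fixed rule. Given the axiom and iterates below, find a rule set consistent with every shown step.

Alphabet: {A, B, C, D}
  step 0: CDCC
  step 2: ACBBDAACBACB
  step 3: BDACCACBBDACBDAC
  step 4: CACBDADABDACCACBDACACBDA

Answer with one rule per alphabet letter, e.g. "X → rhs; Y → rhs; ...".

  step 3 ⇒ step 4: BDACCACBBDACBDAC ⇒ C·AC·B·DA·DA·B·DA·C·C·AC·B·DA·C·AC·B·DA
    A ↦ B
    B ↦ C
    C ↦ DA
    D ↦ AC

A->B, B->C, C->DA, D->AC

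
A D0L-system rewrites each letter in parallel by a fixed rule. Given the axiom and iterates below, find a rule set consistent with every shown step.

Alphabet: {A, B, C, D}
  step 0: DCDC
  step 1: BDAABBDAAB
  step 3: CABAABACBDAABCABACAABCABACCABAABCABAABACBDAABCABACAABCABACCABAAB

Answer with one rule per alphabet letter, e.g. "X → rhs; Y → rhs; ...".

  step 0 ⇒ step 1: DCDC ⇒ BD·AAB·BD·AAB
    C ↦ AAB
    D ↦ BD
    A ↦ CAB  (constrained at step 1)
    B ↦ AC  (constrained at step 1)

A->CAB, B->AC, C->AAB, D->BD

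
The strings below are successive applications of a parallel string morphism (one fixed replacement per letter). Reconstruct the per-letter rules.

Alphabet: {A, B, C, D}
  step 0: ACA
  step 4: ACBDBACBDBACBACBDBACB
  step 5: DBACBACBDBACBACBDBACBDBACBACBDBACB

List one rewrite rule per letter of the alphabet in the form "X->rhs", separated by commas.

  step 4 ⇒ step 5: ACBDBACBDBACBACBDBACB ⇒ DB·A·CB·A·CB·DB·A·CB·A·CB·DB·A·CB·DB·A·CB·A·CB·DB·A·CB
    A ↦ DB
    B ↦ CB
    C ↦ A
    D ↦ A

A->DB, B->CB, C->A, D->A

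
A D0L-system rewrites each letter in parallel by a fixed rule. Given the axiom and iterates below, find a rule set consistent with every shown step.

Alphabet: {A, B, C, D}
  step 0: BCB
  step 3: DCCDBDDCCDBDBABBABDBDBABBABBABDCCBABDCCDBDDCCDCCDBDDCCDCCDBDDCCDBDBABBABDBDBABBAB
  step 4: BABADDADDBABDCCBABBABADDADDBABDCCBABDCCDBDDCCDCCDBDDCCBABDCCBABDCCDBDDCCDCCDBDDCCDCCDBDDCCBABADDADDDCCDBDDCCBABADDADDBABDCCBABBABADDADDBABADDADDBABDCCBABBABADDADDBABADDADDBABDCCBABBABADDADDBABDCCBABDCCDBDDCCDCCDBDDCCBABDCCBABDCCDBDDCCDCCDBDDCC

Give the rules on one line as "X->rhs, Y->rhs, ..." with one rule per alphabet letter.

A->DBD, B->DCC, C->ADD, D->BAB

  step 3 ⇒ step 4: DCCDBDDCCDBDBABBABDBDBABBABBABDCCBABDCCDBDDCCDCCDBDDCCDCCDBDDCCDBDBABBABDBDBABBAB ⇒ BAB·ADD·ADD·BAB·DCC·BAB·BAB·ADD·ADD·BAB·DCC·BAB·DCC·DBD·DCC·DCC·DBD·DCC·BAB·DCC·BAB·DCC·DBD·DCC·DCC·DBD·DCC·DCC·DBD·DCC·BAB·ADD·ADD·DCC·DBD·DCC·BAB·ADD·ADD·BAB·DCC·BAB·BAB·ADD·ADD·BAB·ADD·ADD·BAB·DCC·BAB·BAB·ADD·ADD·BAB·ADD·ADD·BAB·DCC·BAB·BAB·ADD·ADD·BAB·DCC·BAB·DCC·DBD·DCC·DCC·DBD·DCC·BAB·DCC·BAB·DCC·DBD·DCC·DCC·DBD·DCC
    A ↦ DBD
    B ↦ DCC
    C ↦ ADD
    D ↦ BAB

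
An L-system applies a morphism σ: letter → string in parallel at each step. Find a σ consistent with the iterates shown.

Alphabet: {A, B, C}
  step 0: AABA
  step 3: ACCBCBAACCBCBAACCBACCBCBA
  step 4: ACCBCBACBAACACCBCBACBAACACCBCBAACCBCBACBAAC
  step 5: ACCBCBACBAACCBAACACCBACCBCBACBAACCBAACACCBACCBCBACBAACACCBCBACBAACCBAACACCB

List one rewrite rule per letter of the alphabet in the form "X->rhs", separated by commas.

A->AC, B->A, C->CB

  step 4 ⇒ step 5: ACCBCBACBAACACCBCBACBAACACCBCBAACCBCBACBAAC ⇒ AC·CB·CB·A·CB·A·AC·CB·A·AC·AC·CB·AC·CB·CB·A·CB·A·AC·CB·A·AC·AC·CB·AC·CB·CB·A·CB·A·AC·AC·CB·CB·A·CB·A·AC·CB·A·AC·AC·CB
    A ↦ AC
    B ↦ A
    C ↦ CB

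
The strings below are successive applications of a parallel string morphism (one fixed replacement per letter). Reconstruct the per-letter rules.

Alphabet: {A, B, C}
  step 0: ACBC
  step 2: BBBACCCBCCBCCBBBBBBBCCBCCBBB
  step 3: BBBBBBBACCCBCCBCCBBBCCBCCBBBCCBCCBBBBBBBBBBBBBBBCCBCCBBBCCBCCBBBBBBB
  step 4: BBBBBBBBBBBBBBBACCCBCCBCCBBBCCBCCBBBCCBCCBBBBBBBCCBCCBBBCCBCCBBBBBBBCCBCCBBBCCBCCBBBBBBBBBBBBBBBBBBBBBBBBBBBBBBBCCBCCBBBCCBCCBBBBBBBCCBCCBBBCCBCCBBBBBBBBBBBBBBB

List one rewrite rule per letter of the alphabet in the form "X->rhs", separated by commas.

A->BAC, B->BB, C->CCB

  step 3 ⇒ step 4: BBBBBBBACCCBCCBCCBBBCCBCCBBBCCBCCBBBBBBBBBBBBBBBCCBCCBBBCCBCCBBBBBBB ⇒ BB·BB·BB·BB·BB·BB·BB·BAC·CCB·CCB·CCB·BB·CCB·CCB·BB·CCB·CCB·BB·BB·BB·CCB·CCB·BB·CCB·CCB·BB·BB·BB·CCB·CCB·BB·CCB·CCB·BB·BB·BB·BB·BB·BB·BB·BB·BB·BB·BB·BB·BB·BB·BB·CCB·CCB·BB·CCB·CCB·BB·BB·BB·CCB·CCB·BB·CCB·CCB·BB·BB·BB·BB·BB·BB·BB
    A ↦ BAC
    B ↦ BB
    C ↦ CCB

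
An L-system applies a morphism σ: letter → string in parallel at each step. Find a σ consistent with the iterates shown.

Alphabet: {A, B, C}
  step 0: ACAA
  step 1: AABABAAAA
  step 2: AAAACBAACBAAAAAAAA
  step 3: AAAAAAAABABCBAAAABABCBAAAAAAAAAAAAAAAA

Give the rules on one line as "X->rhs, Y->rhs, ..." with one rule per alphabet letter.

A->AA, B->CB, C->BAB

  step 2 ⇒ step 3: AAAACBAACBAAAAAAAA ⇒ AA·AA·AA·AA·BAB·CB·AA·AA·BAB·CB·AA·AA·AA·AA·AA·AA·AA·AA
    A ↦ AA
    B ↦ CB
    C ↦ BAB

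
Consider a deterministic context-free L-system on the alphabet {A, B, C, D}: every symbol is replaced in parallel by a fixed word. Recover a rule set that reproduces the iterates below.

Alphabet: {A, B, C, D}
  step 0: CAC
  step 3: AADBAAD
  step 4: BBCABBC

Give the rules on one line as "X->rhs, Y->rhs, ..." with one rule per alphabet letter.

  step 3 ⇒ step 4: AADBAAD ⇒ B·B·C·A·B·B·C
    A ↦ B
    B ↦ A
    D ↦ C
    C ↦ AD  (constrained at step 0)

A->B, B->A, C->AD, D->C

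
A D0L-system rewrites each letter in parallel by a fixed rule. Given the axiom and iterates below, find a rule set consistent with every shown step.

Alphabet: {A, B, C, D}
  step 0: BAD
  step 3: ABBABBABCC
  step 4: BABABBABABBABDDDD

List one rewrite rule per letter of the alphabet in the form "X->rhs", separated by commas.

A->B, B->AB, C->DD, D->C

  step 3 ⇒ step 4: ABBABBABCC ⇒ B·AB·AB·B·AB·AB·B·AB·DD·DD
    A ↦ B
    B ↦ AB
    C ↦ DD
    D ↦ C  (constrained at step 0)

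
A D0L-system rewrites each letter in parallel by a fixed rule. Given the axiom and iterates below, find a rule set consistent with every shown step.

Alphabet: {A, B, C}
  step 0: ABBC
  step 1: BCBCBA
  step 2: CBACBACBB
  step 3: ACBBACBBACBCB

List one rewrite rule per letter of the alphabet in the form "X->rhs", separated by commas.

A->B, B->CB, C->A

  step 2 ⇒ step 3: CBACBACBB ⇒ A·CB·B·A·CB·B·A·CB·CB
    A ↦ B
    B ↦ CB
    C ↦ A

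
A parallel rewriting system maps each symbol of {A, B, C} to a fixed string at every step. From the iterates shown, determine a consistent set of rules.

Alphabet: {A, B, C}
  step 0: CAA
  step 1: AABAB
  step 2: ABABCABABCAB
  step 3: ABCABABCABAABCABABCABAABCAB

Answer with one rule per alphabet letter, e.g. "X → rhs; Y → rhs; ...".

A->AB, B->CAB, C->A

  step 2 ⇒ step 3: ABABCABABCAB ⇒ AB·CAB·AB·CAB·A·AB·CAB·AB·CAB·A·AB·CAB
    A ↦ AB
    B ↦ CAB
    C ↦ A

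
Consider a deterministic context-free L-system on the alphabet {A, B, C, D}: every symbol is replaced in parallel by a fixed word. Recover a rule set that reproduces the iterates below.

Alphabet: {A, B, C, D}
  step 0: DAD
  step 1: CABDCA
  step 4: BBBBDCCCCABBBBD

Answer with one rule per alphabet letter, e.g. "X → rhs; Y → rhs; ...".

  step 0 ⇒ step 1: DAD ⇒ CA·BD·CA
    A ↦ BD
    D ↦ CA
    B ↦ C  (constrained at step 1)
    C ↦ B  (constrained at step 1)

A->BD, B->C, C->B, D->CA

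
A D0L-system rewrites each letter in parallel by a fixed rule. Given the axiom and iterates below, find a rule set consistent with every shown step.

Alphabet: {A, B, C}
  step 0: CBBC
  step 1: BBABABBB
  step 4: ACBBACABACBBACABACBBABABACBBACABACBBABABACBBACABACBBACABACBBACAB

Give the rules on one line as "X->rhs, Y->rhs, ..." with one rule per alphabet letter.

  step 0 ⇒ step 1: CBBC ⇒ BB·AB·AB·BB
    B ↦ AB
    C ↦ BB
    A ↦ AC  (constrained at step 1)

A->AC, B->AB, C->BB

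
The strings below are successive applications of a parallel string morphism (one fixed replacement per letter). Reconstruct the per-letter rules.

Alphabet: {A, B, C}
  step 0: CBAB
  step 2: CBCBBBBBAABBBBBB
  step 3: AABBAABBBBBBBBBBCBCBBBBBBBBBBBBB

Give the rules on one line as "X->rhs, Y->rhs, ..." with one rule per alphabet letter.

  step 2 ⇒ step 3: CBCBBBBBAABBBBBB ⇒ AA·BB·AA·BB·BB·BB·BB·BB·CB·CB·BB·BB·BB·BB·BB·BB
    A ↦ CB
    B ↦ BB
    C ↦ AA

A->CB, B->BB, C->AA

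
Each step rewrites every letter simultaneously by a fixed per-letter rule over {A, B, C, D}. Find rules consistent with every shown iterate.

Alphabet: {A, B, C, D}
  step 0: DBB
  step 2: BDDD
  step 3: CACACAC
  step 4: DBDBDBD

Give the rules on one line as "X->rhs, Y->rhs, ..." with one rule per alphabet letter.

  step 3 ⇒ step 4: CACACAC ⇒ D·B·D·B·D·B·D
    A ↦ B
    C ↦ D
  step 2 ⇒ step 3: BDDD ⇒ C·AC·AC·AC
    B ↦ C
  step 2 ⇒ step 3: BDDD ⇒ C·AC·AC·AC
    D ↦ AC

A->B, B->C, C->D, D->AC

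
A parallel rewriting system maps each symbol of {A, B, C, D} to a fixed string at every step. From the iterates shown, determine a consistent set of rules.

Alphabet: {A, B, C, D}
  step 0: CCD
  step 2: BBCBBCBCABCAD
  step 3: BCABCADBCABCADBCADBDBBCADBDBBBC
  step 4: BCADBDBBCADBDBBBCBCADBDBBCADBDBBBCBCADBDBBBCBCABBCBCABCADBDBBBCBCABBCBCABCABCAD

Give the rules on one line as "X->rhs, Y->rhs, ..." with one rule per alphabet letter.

  step 3 ⇒ step 4: BCABCADBCABCADBCADBDBBCADBDBBBC ⇒ BCA·D·BDB·BCA·D·BDB·BBC·BCA·D·BDB·BCA·D·BDB·BBC·BCA·D·BDB·BBC·BCA·BBC·BCA·BCA·D·BDB·BBC·BCA·BBC·BCA·BCA·BCA·D
    A ↦ BDB
    B ↦ BCA
    C ↦ D
    D ↦ BBC

A->BDB, B->BCA, C->D, D->BBC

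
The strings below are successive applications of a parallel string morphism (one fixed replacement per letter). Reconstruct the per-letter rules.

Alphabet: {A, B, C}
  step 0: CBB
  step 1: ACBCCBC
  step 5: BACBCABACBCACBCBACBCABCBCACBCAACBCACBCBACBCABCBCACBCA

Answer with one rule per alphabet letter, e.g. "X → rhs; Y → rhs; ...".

A->B, B->CBC, C->A

  step 0 ⇒ step 1: CBB ⇒ A·CBC·CBC
    B ↦ CBC
    C ↦ A
    A ↦ B  (constrained at step 1)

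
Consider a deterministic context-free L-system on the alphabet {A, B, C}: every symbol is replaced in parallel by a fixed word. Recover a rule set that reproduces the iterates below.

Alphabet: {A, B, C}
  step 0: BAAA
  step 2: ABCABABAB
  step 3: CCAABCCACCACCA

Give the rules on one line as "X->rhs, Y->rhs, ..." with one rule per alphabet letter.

A->C, B->CA, C->AB

  step 2 ⇒ step 3: ABCABABAB ⇒ C·CA·AB·C·CA·C·CA·C·CA
    A ↦ C
    B ↦ CA
    C ↦ AB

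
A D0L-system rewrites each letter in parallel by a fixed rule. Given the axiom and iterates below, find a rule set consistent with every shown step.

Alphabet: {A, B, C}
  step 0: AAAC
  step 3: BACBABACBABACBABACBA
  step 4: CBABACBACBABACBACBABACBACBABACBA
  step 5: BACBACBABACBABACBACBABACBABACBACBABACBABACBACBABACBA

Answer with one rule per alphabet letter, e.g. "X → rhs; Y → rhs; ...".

A->BA, B->C, C->BA

  step 4 ⇒ step 5: CBABACBACBABACBACBABACBACBABACBA ⇒ BA·C·BA·C·BA·BA·C·BA·BA·C·BA·C·BA·BA·C·BA·BA·C·BA·C·BA·BA·C·BA·BA·C·BA·C·BA·BA·C·BA
    A ↦ BA
    B ↦ C
    C ↦ BA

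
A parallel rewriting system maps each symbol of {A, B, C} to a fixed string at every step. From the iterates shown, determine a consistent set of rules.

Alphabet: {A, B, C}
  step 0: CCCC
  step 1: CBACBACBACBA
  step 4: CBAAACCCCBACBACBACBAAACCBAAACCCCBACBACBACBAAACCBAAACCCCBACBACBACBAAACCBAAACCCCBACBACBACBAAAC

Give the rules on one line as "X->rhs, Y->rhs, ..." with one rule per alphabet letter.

A->C, B->AA, C->CBA

  step 0 ⇒ step 1: CCCC ⇒ CBA·CBA·CBA·CBA
    C ↦ CBA
    A ↦ C  (constrained at step 1)
    B ↦ AA  (constrained at step 1)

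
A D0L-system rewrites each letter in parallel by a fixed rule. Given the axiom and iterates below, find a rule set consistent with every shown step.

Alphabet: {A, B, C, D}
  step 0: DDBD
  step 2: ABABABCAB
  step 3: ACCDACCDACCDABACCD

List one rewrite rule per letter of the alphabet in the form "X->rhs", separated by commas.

A->AC, B->CD, C->AB, D->C

  step 2 ⇒ step 3: ABABABCAB ⇒ AC·CD·AC·CD·AC·CD·AB·AC·CD
    A ↦ AC
    B ↦ CD
    C ↦ AB
    D ↦ C  (constrained at step 0)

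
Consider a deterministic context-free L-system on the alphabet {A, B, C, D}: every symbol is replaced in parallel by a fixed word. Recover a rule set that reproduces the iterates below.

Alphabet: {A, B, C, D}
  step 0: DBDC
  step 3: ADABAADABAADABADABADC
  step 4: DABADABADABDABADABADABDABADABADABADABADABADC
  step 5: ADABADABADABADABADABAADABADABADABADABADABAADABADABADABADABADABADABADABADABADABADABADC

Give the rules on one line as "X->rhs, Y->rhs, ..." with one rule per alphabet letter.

  step 4 ⇒ step 5: DABADABADABDABADABADABDABADABADABADABADABADC ⇒ A·DAB·A·DAB·A·DAB·A·DAB·A·DAB·A·A·DAB·A·DAB·A·DAB·A·DAB·A·DAB·A·A·DAB·A·DAB·A·DAB·A·DAB·A·DAB·A·DAB·A·DAB·A·DAB·A·DAB·A·DAB·A·DC
    A ↦ DAB
    B ↦ A
    C ↦ DC
    D ↦ A

A->DAB, B->A, C->DC, D->A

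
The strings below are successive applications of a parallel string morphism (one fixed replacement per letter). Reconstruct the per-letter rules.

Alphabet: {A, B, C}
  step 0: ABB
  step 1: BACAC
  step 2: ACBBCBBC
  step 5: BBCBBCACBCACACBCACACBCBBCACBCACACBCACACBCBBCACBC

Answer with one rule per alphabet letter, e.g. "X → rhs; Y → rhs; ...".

  step 1 ⇒ step 2: BACAC ⇒ AC·B·BC·B·BC
    A ↦ B
    B ↦ AC
    C ↦ BC

A->B, B->AC, C->BC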